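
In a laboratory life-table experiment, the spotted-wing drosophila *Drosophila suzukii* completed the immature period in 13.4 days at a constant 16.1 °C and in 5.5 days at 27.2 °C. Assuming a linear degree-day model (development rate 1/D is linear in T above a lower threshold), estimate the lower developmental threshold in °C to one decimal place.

Linear rate model ⇒ the product D·(T − T_b) is constant across temperatures.
13.4·(16.1 − T_b) = 5.5·(27.2 − T_b)
T_b = (13.4·16.1 − 5.5·27.2) / (13.4 − 5.5) = 66.14 / 7.9 = 8.372 °C ≈ 8.4 °C.

8.4 °C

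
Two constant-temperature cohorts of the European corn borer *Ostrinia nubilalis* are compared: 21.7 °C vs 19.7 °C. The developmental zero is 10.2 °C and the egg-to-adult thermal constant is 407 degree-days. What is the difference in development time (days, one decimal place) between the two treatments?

7.5 days

At 21.7 °C: 407 / (21.7 − 10.2) = 407 / 11.5 = 35.391 d.
At 19.7 °C: 407 / (19.7 − 10.2) = 407 / 9.5 = 42.842 d.
Difference = |35.391 − 42.842| = 7.451 ≈ 7.5 days.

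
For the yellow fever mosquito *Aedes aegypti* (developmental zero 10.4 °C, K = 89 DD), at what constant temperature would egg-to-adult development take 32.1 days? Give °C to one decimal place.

13.2 °C

Required daily accumulation = 89 / 32.1 = 2.773 DD/day.
T = T_base + 2.773 = 10.4 + 2.773 = 13.173 ≈ 13.2 °C.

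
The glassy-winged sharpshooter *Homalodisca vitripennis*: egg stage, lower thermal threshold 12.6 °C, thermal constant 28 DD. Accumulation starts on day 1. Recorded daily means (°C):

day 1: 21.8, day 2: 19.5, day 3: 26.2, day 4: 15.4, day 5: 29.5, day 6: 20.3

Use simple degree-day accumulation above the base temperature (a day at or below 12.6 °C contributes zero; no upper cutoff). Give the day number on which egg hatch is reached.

day 3

Daily DD above 12.6 °C: 9.2, 6.9, 13.6, 2.8, 16.9, 7.7.
Cumulative: 9.2, 16.1, 29.7, 32.5, 49.4, 57.1.
The total first reaches 28 DD on day 3.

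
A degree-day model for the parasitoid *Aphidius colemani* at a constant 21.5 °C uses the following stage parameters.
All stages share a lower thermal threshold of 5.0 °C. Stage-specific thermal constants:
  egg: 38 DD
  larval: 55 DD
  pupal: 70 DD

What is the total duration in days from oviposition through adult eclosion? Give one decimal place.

9.9 days

Daily accumulation at 21.5 °C = 21.5 − 5.0 = 16.5 DD/day.
Total K = 38 + 55 + 70 = 163 DD.
Total duration = 163 / 16.5 = 9.879 ≈ 9.9 days.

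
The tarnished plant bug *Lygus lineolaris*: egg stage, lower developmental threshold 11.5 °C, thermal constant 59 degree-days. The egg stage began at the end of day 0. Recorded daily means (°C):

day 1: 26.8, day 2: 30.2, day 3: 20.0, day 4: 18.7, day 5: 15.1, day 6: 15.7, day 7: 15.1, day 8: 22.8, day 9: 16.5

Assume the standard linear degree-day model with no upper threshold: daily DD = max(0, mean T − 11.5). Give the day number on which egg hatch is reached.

Daily DD above 11.5 °C: 15.3, 18.7, 8.5, 7.2, 3.6, 4.2, 3.6, 11.3, 5.0.
Cumulative: 15.3, 34.0, 42.5, 49.7, 53.3, 57.5, 61.1, 72.4, 77.4.
The total first reaches 59 DD on day 7.

day 7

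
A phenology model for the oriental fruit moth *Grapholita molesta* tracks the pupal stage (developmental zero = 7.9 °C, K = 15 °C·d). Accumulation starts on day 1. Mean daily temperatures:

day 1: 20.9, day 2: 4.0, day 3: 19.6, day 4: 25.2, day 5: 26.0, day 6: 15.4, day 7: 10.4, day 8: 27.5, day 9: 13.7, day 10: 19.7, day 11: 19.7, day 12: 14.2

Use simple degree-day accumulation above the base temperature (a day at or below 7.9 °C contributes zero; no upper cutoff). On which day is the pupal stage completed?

day 3

Daily DD above 7.9 °C: 13.0, 0.0, 11.7, 17.3, 18.1, 7.5, 2.5, 19.6, 5.8, 11.8, 11.8, 6.3.
Cumulative: 13.0, 13.0, 24.7, 42.0, 60.1, 67.6, 70.1, 89.7, 95.5, 107.3, 119.1, 125.4.
The total first reaches 15 DD on day 3.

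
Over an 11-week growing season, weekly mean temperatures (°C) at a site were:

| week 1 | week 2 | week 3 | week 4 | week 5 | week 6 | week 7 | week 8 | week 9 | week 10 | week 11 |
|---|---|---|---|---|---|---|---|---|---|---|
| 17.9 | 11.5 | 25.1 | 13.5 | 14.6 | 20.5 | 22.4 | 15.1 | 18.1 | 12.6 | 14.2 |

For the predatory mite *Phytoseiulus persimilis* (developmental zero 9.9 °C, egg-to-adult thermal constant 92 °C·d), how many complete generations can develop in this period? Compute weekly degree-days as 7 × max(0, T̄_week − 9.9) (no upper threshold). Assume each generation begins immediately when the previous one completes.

Weekly DD (7 × max(0, T̄ − 9.9)): 56.0, 11.2, 106.4, 25.2, 32.9, 74.2, 87.5, 36.4, 57.4, 18.9, 30.1.
Season total = 536.2 DD.
Complete generations = ⌊536.2 / 92⌋ = 5.

5 generations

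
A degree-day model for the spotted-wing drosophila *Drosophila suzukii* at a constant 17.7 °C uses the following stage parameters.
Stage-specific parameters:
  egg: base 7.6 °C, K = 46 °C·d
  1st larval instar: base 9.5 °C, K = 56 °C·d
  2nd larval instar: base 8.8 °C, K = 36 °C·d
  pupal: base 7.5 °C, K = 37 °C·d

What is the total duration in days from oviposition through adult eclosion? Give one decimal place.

egg: 46 / (17.7 − 7.6) = 46 / 10.1 = 4.554 d.
1st larval instar: 56 / (17.7 − 9.5) = 56 / 8.2 = 6.829 d.
2nd larval instar: 36 / (17.7 − 8.8) = 36 / 8.9 = 4.045 d.
pupal: 37 / (17.7 − 7.5) = 37 / 10.2 = 3.627 d.
Sum = 19.056 ≈ 19.1 days.

19.1 days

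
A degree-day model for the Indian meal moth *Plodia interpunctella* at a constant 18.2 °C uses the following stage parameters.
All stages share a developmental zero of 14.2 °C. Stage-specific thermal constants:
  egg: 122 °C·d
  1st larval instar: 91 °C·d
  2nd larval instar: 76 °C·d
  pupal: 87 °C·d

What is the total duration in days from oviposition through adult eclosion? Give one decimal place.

Daily accumulation at 18.2 °C = 18.2 − 14.2 = 4.0 DD/day.
Total K = 122 + 91 + 76 + 87 = 376 DD.
Total duration = 376 / 4.0 = 94.000 ≈ 94.0 days.

94.0 days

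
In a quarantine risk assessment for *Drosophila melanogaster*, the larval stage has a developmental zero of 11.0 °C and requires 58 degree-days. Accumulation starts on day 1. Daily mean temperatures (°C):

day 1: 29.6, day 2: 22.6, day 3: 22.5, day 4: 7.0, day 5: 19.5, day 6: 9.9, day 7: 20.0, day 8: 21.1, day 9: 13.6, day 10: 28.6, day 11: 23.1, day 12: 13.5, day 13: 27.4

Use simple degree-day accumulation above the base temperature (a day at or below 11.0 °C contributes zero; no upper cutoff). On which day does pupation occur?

day 7

Daily DD above 11.0 °C: 18.6, 11.6, 11.5, 0.0, 8.5, 0.0, 9.0, 10.1, 2.6, 17.6, 12.1, 2.5, 16.4.
Cumulative: 18.6, 30.2, 41.7, 41.7, 50.2, 50.2, 59.2, 69.3, 71.9, 89.5, 101.6, 104.1, 120.5.
The total first reaches 58 DD on day 7.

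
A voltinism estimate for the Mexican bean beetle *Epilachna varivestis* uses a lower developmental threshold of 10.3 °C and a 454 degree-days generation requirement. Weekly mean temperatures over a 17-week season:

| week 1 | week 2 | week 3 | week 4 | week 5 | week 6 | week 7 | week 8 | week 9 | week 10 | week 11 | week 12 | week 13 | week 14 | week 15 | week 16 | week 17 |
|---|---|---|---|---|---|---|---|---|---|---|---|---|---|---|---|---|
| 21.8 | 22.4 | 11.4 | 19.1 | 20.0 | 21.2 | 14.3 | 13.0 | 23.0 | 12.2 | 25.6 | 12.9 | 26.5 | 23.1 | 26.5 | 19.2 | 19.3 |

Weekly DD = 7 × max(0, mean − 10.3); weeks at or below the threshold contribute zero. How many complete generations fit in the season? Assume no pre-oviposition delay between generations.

2 generations

Weekly DD (7 × max(0, T̄ − 10.3)): 80.5, 84.7, 7.7, 61.6, 67.9, 76.3, 28.0, 18.9, 88.9, 13.3, 107.1, 18.2, 113.4, 89.6, 113.4, 62.3, 63.0.
Season total = 1094.8 DD.
Complete generations = ⌊1094.8 / 454⌋ = 2.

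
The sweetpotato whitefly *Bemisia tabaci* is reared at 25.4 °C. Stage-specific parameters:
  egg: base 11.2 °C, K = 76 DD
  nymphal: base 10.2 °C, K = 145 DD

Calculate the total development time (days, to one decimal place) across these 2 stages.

egg: 76 / (25.4 − 11.2) = 76 / 14.2 = 5.352 d.
nymphal: 145 / (25.4 − 10.2) = 145 / 15.2 = 9.539 d.
Sum = 14.892 ≈ 14.9 days.

14.9 days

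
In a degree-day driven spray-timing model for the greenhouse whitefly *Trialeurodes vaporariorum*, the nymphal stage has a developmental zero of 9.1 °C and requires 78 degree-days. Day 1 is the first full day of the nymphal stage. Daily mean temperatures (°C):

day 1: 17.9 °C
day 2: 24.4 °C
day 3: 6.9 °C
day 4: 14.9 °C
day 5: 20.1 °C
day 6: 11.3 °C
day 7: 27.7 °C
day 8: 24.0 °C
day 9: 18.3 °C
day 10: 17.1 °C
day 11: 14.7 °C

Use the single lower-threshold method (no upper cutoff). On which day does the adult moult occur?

Daily DD above 9.1 °C: 8.8, 15.3, 0.0, 5.8, 11.0, 2.2, 18.6, 14.9, 9.2, 8.0, 5.6.
Cumulative: 8.8, 24.1, 24.1, 29.9, 40.9, 43.1, 61.7, 76.6, 85.8, 93.8, 99.4.
The total first reaches 78 DD on day 9.

day 9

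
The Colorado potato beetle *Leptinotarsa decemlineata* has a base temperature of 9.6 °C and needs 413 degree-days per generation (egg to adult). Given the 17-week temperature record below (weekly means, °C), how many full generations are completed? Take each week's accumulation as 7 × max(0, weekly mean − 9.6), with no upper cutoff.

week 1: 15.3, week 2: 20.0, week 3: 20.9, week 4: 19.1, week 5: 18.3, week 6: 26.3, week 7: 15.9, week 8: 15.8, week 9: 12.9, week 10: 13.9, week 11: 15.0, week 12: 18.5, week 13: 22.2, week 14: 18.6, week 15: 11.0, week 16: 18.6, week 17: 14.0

Weekly DD (7 × max(0, T̄ − 9.6)): 39.9, 72.8, 79.1, 66.5, 60.9, 116.9, 44.1, 43.4, 23.1, 30.1, 37.8, 62.3, 88.2, 63.0, 9.8, 63.0, 30.8.
Season total = 931.7 DD.
Complete generations = ⌊931.7 / 413⌋ = 2.

2 generations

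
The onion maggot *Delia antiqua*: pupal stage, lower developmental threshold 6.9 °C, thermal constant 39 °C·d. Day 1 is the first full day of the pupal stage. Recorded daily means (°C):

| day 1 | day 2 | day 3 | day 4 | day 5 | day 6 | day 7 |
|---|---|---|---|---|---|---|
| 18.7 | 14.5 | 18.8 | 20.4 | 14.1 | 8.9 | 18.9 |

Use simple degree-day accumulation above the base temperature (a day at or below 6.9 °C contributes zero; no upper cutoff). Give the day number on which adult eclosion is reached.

day 4

Daily DD above 6.9 °C: 11.8, 7.6, 11.9, 13.5, 7.2, 2.0, 12.0.
Cumulative: 11.8, 19.4, 31.3, 44.8, 52.0, 54.0, 66.0.
The total first reaches 39 DD on day 4.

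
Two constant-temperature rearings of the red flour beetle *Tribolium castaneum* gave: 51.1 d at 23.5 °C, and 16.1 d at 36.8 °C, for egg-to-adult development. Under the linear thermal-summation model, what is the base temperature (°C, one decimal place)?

Linear rate model ⇒ the product D·(T − T_b) is constant across temperatures.
51.1·(23.5 − T_b) = 16.1·(36.8 − T_b)
T_b = (51.1·23.5 − 16.1·36.8) / (51.1 − 16.1) = 608.37 / 35.0 = 17.382 °C ≈ 17.4 °C.

17.4 °C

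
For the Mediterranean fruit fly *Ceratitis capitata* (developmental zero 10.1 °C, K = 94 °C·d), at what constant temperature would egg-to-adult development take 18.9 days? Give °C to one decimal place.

Required daily accumulation = 94 / 18.9 = 4.974 DD/day.
T = T_base + 4.974 = 10.1 + 4.974 = 15.074 ≈ 15.1 °C.

15.1 °C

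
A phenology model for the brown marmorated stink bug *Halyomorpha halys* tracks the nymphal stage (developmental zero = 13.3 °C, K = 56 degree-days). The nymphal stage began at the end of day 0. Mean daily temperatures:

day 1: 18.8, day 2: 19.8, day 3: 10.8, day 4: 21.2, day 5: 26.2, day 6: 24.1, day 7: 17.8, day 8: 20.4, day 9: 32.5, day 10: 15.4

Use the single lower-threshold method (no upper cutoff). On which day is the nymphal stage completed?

day 9

Daily DD above 13.3 °C: 5.5, 6.5, 0.0, 7.9, 12.9, 10.8, 4.5, 7.1, 19.2, 2.1.
Cumulative: 5.5, 12.0, 12.0, 19.9, 32.8, 43.6, 48.1, 55.2, 74.4, 76.5.
The total first reaches 56 DD on day 9.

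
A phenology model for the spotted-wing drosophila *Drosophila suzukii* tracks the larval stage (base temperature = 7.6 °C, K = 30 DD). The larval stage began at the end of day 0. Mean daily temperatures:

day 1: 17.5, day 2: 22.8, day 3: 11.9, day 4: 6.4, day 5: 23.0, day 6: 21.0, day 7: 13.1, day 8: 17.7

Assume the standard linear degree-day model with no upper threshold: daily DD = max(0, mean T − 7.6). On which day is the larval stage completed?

day 5

Daily DD above 7.6 °C: 9.9, 15.2, 4.3, 0.0, 15.4, 13.4, 5.5, 10.1.
Cumulative: 9.9, 25.1, 29.4, 29.4, 44.8, 58.2, 63.7, 73.8.
The total first reaches 30 DD on day 5.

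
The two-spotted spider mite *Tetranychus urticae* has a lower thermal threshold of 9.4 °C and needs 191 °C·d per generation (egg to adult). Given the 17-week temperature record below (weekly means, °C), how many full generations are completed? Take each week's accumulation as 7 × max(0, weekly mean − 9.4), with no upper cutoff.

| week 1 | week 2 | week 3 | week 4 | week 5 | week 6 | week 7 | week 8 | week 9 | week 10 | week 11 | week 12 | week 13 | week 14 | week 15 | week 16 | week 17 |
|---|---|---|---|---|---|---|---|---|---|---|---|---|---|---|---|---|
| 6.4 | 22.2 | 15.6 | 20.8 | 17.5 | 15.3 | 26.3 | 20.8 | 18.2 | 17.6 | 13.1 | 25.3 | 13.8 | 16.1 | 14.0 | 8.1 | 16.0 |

4 generations

Weekly DD (7 × max(0, T̄ − 9.4)): 0.0, 89.6, 43.4, 79.8, 56.7, 41.3, 118.3, 79.8, 61.6, 57.4, 25.9, 111.3, 30.8, 46.9, 32.2, 0.0, 46.2.
Season total = 921.2 DD.
Complete generations = ⌊921.2 / 191⌋ = 4.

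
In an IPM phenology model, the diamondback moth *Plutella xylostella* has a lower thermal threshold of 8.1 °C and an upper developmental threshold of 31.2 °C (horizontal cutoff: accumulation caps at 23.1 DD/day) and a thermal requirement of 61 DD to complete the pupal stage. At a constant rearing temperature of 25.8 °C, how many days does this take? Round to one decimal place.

Daily accumulation = 25.8 − 8.1 = 17.7 DD/day.
Duration = 61 / 17.7 = 3.446 ≈ 3.4 days.

3.4 days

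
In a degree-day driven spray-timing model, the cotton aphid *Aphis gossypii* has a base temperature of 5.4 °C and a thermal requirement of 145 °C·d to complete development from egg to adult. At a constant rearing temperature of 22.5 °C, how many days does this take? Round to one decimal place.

8.5 days

Daily accumulation = 22.5 − 5.4 = 17.1 DD/day.
Duration = 145 / 17.1 = 8.480 ≈ 8.5 days.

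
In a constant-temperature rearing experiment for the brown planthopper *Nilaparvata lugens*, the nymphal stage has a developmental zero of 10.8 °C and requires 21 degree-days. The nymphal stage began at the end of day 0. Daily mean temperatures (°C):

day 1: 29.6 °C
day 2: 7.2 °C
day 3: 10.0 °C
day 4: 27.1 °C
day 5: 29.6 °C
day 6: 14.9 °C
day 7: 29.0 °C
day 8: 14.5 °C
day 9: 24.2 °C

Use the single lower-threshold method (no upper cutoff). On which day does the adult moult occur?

day 4

Daily DD above 10.8 °C: 18.8, 0.0, 0.0, 16.3, 18.8, 4.1, 18.2, 3.7, 13.4.
Cumulative: 18.8, 18.8, 18.8, 35.1, 53.9, 58.0, 76.2, 79.9, 93.3.
The total first reaches 21 DD on day 4.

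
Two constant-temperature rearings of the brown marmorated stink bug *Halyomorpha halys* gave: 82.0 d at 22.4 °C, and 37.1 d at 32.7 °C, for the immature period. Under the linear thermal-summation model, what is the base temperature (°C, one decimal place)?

13.9 °C

Equal thermal constants: D₁(T₁ − T_b) = D₂(T₂ − T_b).
82.0·(22.4 − T_b) = 37.1·(32.7 − T_b)
T_b = (82.0·22.4 − 37.1·32.7) / (82.0 − 37.1) = 623.63 / 44.9 = 13.889 °C ≈ 13.9 °C.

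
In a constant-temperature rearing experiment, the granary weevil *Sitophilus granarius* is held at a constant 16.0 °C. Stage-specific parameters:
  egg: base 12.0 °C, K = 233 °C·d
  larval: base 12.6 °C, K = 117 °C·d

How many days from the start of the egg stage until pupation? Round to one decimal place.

egg: 233 / (16.0 − 12.0) = 233 / 4.0 = 58.250 d.
larval: 117 / (16.0 − 12.6) = 117 / 3.4 = 34.412 d.
Sum = 92.662 ≈ 92.7 days.

92.7 days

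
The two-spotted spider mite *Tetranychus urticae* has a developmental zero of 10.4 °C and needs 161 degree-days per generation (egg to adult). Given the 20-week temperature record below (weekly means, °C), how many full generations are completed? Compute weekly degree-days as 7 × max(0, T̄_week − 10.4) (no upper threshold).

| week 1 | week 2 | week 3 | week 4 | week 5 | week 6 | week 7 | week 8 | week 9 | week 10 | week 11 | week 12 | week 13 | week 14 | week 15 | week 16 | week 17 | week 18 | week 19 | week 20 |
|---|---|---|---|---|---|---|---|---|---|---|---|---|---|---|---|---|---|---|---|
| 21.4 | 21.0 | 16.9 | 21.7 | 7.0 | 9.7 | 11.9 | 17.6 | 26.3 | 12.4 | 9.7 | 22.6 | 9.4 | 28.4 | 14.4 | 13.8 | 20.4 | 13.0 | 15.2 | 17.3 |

5 generations

Weekly DD (7 × max(0, T̄ − 10.4)): 77.0, 74.2, 45.5, 79.1, 0.0, 0.0, 10.5, 50.4, 111.3, 14.0, 0.0, 85.4, 0.0, 126.0, 28.0, 23.8, 70.0, 18.2, 33.6, 48.3.
Season total = 895.3 DD.
Complete generations = ⌊895.3 / 161⌋ = 5.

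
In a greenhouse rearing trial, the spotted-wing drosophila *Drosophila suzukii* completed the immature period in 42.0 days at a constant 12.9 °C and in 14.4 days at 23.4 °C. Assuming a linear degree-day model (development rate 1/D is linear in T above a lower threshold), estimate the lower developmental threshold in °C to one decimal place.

Equal thermal constants: D₁(T₁ − T_b) = D₂(T₂ − T_b).
42.0·(12.9 − T_b) = 14.4·(23.4 − T_b)
T_b = (42.0·12.9 − 14.4·23.4) / (42.0 − 14.4) = 204.84 / 27.6 = 7.422 °C ≈ 7.4 °C.

7.4 °C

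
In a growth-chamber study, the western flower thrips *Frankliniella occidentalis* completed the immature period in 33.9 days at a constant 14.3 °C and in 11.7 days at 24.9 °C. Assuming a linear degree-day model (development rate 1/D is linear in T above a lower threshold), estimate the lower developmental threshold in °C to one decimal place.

Linear rate model ⇒ the product D·(T − T_b) is constant across temperatures.
33.9·(14.3 − T_b) = 11.7·(24.9 − T_b)
T_b = (33.9·14.3 − 11.7·24.9) / (33.9 − 11.7) = 193.44 / 22.2 = 8.714 °C ≈ 8.7 °C.

8.7 °C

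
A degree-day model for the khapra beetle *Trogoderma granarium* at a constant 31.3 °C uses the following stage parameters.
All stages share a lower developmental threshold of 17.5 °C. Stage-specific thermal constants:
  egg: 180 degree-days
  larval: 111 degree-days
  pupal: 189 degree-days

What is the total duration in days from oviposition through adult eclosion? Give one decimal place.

34.8 days

Daily accumulation at 31.3 °C = 31.3 − 17.5 = 13.8 DD/day.
Total K = 180 + 111 + 189 = 480 DD.
Total duration = 480 / 13.8 = 34.783 ≈ 34.8 days.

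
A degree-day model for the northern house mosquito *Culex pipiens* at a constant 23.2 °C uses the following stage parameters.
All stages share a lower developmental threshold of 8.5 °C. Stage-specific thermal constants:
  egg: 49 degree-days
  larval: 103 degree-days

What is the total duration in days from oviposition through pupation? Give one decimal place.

10.3 days

Daily accumulation at 23.2 °C = 23.2 − 8.5 = 14.7 DD/day.
Total K = 49 + 103 = 152 DD.
Total duration = 152 / 14.7 = 10.340 ≈ 10.3 days.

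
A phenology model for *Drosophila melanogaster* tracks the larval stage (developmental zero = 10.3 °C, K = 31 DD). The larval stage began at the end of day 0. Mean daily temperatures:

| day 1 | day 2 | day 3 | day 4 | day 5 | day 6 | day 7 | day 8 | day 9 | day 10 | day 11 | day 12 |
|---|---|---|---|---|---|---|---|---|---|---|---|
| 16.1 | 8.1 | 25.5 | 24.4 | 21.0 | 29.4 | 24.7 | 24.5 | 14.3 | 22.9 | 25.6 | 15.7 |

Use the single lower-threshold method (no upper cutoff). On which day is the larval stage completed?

day 4

Daily DD above 10.3 °C: 5.8, 0.0, 15.2, 14.1, 10.7, 19.1, 14.4, 14.2, 4.0, 12.6, 15.3, 5.4.
Cumulative: 5.8, 5.8, 21.0, 35.1, 45.8, 64.9, 79.3, 93.5, 97.5, 110.1, 125.4, 130.8.
The total first reaches 31 DD on day 4.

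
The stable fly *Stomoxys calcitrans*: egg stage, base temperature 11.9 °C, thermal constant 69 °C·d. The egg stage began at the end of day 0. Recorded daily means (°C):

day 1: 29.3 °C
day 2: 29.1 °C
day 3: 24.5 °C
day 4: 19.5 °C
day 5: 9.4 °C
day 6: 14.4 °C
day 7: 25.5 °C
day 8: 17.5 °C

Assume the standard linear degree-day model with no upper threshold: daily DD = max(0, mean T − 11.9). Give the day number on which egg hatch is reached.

Daily DD above 11.9 °C: 17.4, 17.2, 12.6, 7.6, 0.0, 2.5, 13.6, 5.6.
Cumulative: 17.4, 34.6, 47.2, 54.8, 54.8, 57.3, 70.9, 76.5.
The total first reaches 69 DD on day 7.

day 7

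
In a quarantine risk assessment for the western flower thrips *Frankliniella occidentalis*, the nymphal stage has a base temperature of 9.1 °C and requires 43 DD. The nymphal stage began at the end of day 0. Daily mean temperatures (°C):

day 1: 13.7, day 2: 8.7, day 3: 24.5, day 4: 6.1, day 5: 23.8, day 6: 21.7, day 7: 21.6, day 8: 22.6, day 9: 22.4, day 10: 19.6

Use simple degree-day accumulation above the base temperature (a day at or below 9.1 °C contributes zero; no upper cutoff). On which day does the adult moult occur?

day 6

Daily DD above 9.1 °C: 4.6, 0.0, 15.4, 0.0, 14.7, 12.6, 12.5, 13.5, 13.3, 10.5.
Cumulative: 4.6, 4.6, 20.0, 20.0, 34.7, 47.3, 59.8, 73.3, 86.6, 97.1.
The total first reaches 43 DD on day 6.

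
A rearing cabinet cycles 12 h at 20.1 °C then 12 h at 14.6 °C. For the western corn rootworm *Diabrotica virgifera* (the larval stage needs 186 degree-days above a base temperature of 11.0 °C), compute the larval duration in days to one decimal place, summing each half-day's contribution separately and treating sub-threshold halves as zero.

29.3 days

Day half: max(0, 20.1 − 11.0) × 0.5 = 9.1 × 0.5 = 4.55 DD.
Night half: max(0, 14.6 − 11.0) × 0.5 = 3.6 × 0.5 = 1.80 DD.
Per 24 h: 6.35 DD/day.
Duration = 186 / 6.35 = 29.291 ≈ 29.3 days.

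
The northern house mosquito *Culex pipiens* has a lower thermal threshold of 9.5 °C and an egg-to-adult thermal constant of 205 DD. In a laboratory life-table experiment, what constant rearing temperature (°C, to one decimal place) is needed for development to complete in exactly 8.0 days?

Required daily accumulation = 205 / 8.0 = 25.625 DD/day.
T = T_base + 25.625 = 9.5 + 25.625 = 35.125 ≈ 35.1 °C.

35.1 °C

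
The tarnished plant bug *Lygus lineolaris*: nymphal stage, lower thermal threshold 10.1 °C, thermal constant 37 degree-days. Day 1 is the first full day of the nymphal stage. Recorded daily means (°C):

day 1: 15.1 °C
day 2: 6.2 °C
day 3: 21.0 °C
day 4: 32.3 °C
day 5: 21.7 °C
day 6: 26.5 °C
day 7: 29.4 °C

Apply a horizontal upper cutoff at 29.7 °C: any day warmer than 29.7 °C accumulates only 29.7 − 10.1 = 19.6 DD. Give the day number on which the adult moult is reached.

Daily DD above 10.1 °C (capped at 19.6): 5.0, 0.0, 10.9, 19.6, 11.6, 16.4, 19.3.
Cumulative: 5.0, 5.0, 15.9, 35.5, 47.1, 63.5, 82.8.
The total first reaches 37 DD on day 5.

day 5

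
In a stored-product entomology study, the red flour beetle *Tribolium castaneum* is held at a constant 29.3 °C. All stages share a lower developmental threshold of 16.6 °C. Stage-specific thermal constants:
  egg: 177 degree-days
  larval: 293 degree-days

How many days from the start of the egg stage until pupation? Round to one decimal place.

Daily accumulation at 29.3 °C = 29.3 − 16.6 = 12.7 DD/day.
Total K = 177 + 293 = 470 DD.
Total duration = 470 / 12.7 = 37.008 ≈ 37.0 days.

37.0 days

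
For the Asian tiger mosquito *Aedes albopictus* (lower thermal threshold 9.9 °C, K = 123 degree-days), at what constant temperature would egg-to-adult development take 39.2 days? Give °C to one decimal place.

13.0 °C

Required daily accumulation = 123 / 39.2 = 3.138 DD/day.
T = T_base + 3.138 = 9.9 + 3.138 = 13.038 ≈ 13.0 °C.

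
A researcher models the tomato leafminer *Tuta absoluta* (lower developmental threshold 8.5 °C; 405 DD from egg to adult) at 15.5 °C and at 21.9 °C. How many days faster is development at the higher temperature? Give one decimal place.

At 15.5 °C: 405 / (15.5 − 8.5) = 405 / 7.0 = 57.857 d.
At 21.9 °C: 405 / (21.9 − 8.5) = 405 / 13.4 = 30.224 d.
Difference = |57.857 − 30.224| = 27.633 ≈ 27.6 days.

27.6 days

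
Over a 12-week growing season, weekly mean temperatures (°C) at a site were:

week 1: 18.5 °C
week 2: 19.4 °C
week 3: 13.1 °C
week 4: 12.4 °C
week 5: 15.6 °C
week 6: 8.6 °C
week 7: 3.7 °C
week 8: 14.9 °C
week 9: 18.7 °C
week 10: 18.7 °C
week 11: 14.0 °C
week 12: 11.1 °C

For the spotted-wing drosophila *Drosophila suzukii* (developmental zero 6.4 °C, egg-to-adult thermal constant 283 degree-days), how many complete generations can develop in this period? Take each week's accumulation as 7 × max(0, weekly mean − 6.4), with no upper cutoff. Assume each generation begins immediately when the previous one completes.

2 generations

Weekly DD (7 × max(0, T̄ − 6.4)): 84.7, 91.0, 46.9, 42.0, 64.4, 15.4, 0.0, 59.5, 86.1, 86.1, 53.2, 32.9.
Season total = 662.2 DD.
Complete generations = ⌊662.2 / 283⌋ = 2.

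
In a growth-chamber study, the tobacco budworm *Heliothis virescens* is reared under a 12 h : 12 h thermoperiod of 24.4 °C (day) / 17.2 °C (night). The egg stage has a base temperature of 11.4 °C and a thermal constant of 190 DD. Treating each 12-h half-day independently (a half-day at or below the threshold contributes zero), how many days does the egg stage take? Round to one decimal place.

Day half: max(0, 24.4 − 11.4) × 0.5 = 13.0 × 0.5 = 6.50 DD.
Night half: max(0, 17.2 − 11.4) × 0.5 = 5.8 × 0.5 = 2.90 DD.
Per 24 h: 9.40 DD/day.
Duration = 190 / 9.40 = 20.213 ≈ 20.2 days.

20.2 days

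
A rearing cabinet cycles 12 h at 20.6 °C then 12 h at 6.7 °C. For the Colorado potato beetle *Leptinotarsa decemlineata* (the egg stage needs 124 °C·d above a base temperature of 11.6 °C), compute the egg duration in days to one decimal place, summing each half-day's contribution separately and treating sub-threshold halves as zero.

27.6 days

Day half: max(0, 20.6 − 11.6) × 0.5 = 9.0 × 0.5 = 4.50 DD.
Night half: max(0, 6.7 − 11.6) × 0.5 = 0.0 × 0.5 = 0.00 DD.
Per 24 h: 4.50 DD/day.
Duration = 124 / 4.50 = 27.556 ≈ 27.6 days.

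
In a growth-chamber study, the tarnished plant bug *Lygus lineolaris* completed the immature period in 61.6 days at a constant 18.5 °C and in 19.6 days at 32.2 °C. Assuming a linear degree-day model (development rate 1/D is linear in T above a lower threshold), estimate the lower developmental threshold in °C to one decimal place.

12.1 °C

Equal thermal constants: D₁(T₁ − T_b) = D₂(T₂ − T_b).
61.6·(18.5 − T_b) = 19.6·(32.2 − T_b)
T_b = (61.6·18.5 − 19.6·32.2) / (61.6 − 19.6) = 508.48 / 42.0 = 12.107 °C ≈ 12.1 °C.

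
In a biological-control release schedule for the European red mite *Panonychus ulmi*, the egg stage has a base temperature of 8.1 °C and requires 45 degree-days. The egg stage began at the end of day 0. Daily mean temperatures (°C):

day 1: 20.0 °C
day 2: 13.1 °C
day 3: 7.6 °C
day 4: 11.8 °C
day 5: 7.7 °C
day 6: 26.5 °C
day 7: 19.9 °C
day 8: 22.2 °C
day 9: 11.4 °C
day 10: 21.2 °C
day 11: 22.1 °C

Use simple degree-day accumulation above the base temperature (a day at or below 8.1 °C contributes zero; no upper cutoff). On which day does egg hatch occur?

Daily DD above 8.1 °C: 11.9, 5.0, 0.0, 3.7, 0.0, 18.4, 11.8, 14.1, 3.3, 13.1, 14.0.
Cumulative: 11.9, 16.9, 16.9, 20.6, 20.6, 39.0, 50.8, 64.9, 68.2, 81.3, 95.3.
The total first reaches 45 DD on day 7.

day 7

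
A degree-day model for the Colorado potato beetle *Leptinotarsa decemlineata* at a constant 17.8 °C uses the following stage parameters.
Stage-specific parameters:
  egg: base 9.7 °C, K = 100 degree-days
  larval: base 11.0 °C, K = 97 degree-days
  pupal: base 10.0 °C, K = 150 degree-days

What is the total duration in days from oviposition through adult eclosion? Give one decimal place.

egg: 100 / (17.8 − 9.7) = 100 / 8.1 = 12.346 d.
larval: 97 / (17.8 − 11.0) = 97 / 6.8 = 14.265 d.
pupal: 150 / (17.8 − 10.0) = 150 / 7.8 = 19.231 d.
Sum = 45.841 ≈ 45.8 days.

45.8 days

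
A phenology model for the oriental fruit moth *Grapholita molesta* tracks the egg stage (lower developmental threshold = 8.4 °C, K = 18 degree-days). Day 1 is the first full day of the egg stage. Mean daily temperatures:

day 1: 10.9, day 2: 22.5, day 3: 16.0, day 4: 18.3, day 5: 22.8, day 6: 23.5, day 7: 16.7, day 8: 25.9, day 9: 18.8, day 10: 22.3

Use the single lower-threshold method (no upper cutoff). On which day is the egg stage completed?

Daily DD above 8.4 °C: 2.5, 14.1, 7.6, 9.9, 14.4, 15.1, 8.3, 17.5, 10.4, 13.9.
Cumulative: 2.5, 16.6, 24.2, 34.1, 48.5, 63.6, 71.9, 89.4, 99.8, 113.7.
The total first reaches 18 DD on day 3.

day 3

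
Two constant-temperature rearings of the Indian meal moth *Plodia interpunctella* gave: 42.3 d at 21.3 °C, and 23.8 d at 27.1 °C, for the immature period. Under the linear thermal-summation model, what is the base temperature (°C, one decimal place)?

Equal thermal constants: D₁(T₁ − T_b) = D₂(T₂ − T_b).
42.3·(21.3 − T_b) = 23.8·(27.1 − T_b)
T_b = (42.3·21.3 − 23.8·27.1) / (42.3 − 23.8) = 256.01 / 18.5 = 13.838 °C ≈ 13.8 °C.

13.8 °C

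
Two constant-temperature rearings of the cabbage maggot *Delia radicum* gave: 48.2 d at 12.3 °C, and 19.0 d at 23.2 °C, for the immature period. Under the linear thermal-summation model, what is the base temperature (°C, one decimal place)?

Linear rate model ⇒ the product D·(T − T_b) is constant across temperatures.
48.2·(12.3 − T_b) = 19.0·(23.2 − T_b)
T_b = (48.2·12.3 − 19.0·23.2) / (48.2 − 19.0) = 152.06 / 29.2 = 5.208 °C ≈ 5.2 °C.

5.2 °C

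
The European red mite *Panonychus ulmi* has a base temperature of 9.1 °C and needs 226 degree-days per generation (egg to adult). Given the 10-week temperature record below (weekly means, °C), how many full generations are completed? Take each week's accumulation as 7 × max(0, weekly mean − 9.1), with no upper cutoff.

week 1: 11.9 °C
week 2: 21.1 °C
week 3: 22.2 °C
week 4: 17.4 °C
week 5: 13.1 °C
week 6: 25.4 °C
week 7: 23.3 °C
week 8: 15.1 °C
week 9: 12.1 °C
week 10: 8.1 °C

2 generations

Weekly DD (7 × max(0, T̄ − 9.1)): 19.6, 84.0, 91.7, 58.1, 28.0, 114.1, 99.4, 42.0, 21.0, 0.0.
Season total = 557.9 DD.
Complete generations = ⌊557.9 / 226⌋ = 2.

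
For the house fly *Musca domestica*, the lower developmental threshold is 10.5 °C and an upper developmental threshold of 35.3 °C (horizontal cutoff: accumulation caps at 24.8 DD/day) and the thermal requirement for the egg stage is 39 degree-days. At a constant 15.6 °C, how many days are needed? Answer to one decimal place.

Daily accumulation = 15.6 − 10.5 = 5.1 DD/day.
Duration = 39 / 5.1 = 7.647 ≈ 7.6 days.

7.6 days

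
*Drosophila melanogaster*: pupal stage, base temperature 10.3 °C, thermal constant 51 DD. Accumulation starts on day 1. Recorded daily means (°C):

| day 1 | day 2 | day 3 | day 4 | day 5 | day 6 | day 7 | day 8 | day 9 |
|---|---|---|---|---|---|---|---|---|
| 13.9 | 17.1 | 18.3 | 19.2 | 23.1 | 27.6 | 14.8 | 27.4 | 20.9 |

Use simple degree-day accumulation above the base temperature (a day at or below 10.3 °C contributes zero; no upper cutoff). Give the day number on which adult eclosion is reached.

day 6

Daily DD above 10.3 °C: 3.6, 6.8, 8.0, 8.9, 12.8, 17.3, 4.5, 17.1, 10.6.
Cumulative: 3.6, 10.4, 18.4, 27.3, 40.1, 57.4, 61.9, 79.0, 89.6.
The total first reaches 51 DD on day 6.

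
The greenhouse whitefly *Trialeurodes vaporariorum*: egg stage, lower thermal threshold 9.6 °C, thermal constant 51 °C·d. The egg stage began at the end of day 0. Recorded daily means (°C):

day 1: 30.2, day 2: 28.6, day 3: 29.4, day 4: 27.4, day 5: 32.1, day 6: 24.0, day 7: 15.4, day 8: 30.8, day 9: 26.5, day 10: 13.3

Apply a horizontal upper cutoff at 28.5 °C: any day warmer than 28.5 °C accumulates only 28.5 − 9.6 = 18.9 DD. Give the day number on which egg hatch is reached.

Daily DD above 9.6 °C (capped at 18.9): 18.9, 18.9, 18.9, 17.8, 18.9, 14.4, 5.8, 18.9, 16.9, 3.7.
Cumulative: 18.9, 37.8, 56.7, 74.5, 93.4, 107.8, 113.6, 132.5, 149.4, 153.1.
The total first reaches 51 DD on day 3.

day 3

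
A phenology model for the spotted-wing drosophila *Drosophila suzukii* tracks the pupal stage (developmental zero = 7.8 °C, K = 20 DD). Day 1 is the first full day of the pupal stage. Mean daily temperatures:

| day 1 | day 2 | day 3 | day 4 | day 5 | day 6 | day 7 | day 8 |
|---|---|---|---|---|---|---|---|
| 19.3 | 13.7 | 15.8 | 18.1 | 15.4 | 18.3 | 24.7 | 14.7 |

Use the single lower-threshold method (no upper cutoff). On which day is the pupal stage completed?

day 3

Daily DD above 7.8 °C: 11.5, 5.9, 8.0, 10.3, 7.6, 10.5, 16.9, 6.9.
Cumulative: 11.5, 17.4, 25.4, 35.7, 43.3, 53.8, 70.7, 77.6.
The total first reaches 20 DD on day 3.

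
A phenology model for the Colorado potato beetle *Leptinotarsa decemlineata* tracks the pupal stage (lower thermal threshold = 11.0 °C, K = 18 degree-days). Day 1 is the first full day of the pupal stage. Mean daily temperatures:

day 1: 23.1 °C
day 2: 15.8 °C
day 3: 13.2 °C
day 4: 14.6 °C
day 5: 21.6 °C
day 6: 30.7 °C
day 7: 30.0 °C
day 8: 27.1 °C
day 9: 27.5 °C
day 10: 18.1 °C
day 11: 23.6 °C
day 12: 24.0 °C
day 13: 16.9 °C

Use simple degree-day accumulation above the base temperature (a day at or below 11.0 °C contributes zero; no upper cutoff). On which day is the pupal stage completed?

day 3

Daily DD above 11.0 °C: 12.1, 4.8, 2.2, 3.6, 10.6, 19.7, 19.0, 16.1, 16.5, 7.1, 12.6, 13.0, 5.9.
Cumulative: 12.1, 16.9, 19.1, 22.7, 33.3, 53.0, 72.0, 88.1, 104.6, 111.7, 124.3, 137.3, 143.2.
The total first reaches 18 DD on day 3.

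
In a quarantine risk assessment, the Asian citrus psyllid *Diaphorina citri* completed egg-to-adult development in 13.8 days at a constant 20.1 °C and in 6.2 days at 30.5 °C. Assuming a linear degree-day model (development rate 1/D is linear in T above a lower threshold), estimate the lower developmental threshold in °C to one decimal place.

11.6 °C

Under the model K = D·(T − T_b), so D₁·(T₁ − T_b) = D₂·(T₂ − T_b).
13.8·(20.1 − T_b) = 6.2·(30.5 − T_b)
T_b = (13.8·20.1 − 6.2·30.5) / (13.8 − 6.2) = 88.28 / 7.6 = 11.616 °C ≈ 11.6 °C.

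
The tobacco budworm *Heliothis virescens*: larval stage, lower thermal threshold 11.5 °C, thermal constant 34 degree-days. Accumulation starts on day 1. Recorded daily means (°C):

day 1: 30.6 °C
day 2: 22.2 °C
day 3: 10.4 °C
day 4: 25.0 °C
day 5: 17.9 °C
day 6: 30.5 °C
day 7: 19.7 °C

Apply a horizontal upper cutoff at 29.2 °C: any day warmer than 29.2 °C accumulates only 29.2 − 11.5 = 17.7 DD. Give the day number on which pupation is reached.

Daily DD above 11.5 °C (capped at 17.7): 17.7, 10.7, 0.0, 13.5, 6.4, 17.7, 8.2.
Cumulative: 17.7, 28.4, 28.4, 41.9, 48.3, 66.0, 74.2.
The total first reaches 34 DD on day 4.

day 4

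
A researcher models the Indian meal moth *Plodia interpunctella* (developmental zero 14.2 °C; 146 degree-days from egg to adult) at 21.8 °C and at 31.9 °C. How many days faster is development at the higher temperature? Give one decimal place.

At 21.8 °C: 146 / (21.8 − 14.2) = 146 / 7.6 = 19.211 d.
At 31.9 °C: 146 / (31.9 − 14.2) = 146 / 17.7 = 8.249 d.
Difference = |19.211 − 8.249| = 10.962 ≈ 11.0 days.

11.0 days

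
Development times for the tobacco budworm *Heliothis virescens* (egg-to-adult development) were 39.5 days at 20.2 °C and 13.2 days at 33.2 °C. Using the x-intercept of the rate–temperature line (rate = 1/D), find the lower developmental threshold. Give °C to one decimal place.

Under the model K = D·(T − T_b), so D₁·(T₁ − T_b) = D₂·(T₂ − T_b).
39.5·(20.2 − T_b) = 13.2·(33.2 − T_b)
T_b = (39.5·20.2 − 13.2·33.2) / (39.5 − 13.2) = 359.66 / 26.3 = 13.675 °C ≈ 13.7 °C.

13.7 °C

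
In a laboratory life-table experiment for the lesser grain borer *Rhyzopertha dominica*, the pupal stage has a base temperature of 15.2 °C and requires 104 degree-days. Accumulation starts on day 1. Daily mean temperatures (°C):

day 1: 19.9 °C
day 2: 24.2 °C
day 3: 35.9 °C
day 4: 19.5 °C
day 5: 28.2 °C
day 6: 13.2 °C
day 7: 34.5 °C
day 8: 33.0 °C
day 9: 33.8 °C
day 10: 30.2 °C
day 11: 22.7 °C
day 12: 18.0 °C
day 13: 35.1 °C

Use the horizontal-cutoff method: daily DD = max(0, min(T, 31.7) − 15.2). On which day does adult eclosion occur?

Daily DD above 15.2 °C (capped at 16.5): 4.7, 9.0, 16.5, 4.3, 13.0, 0.0, 16.5, 16.5, 16.5, 15.0, 7.5, 2.8, 16.5.
Cumulative: 4.7, 13.7, 30.2, 34.5, 47.5, 47.5, 64.0, 80.5, 97.0, 112.0, 119.5, 122.3, 138.8.
The total first reaches 104 DD on day 10.

day 10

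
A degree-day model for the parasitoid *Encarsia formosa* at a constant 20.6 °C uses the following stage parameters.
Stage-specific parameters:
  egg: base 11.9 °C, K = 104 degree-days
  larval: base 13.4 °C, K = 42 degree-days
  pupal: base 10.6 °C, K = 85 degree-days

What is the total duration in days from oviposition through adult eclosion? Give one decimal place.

egg: 104 / (20.6 − 11.9) = 104 / 8.7 = 11.954 d.
larval: 42 / (20.6 − 13.4) = 42 / 7.2 = 5.833 d.
pupal: 85 / (20.6 − 10.6) = 85 / 10.0 = 8.500 d.
Sum = 26.287 ≈ 26.3 days.

26.3 days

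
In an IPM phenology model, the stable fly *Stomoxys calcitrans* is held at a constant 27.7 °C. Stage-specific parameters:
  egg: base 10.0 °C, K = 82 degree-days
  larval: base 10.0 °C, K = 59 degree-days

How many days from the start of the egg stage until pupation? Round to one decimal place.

8.0 days

egg: 82 / (27.7 − 10.0) = 82 / 17.7 = 4.633 d.
larval: 59 / (27.7 − 10.0) = 59 / 17.7 = 3.333 d.
Sum = 7.966 ≈ 8.0 days.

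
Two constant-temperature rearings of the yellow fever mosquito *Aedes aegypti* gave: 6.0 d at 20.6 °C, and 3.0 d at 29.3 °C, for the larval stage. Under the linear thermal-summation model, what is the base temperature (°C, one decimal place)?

Under the model K = D·(T − T_b), so D₁·(T₁ − T_b) = D₂·(T₂ − T_b).
6.0·(20.6 − T_b) = 3.0·(29.3 − T_b)
T_b = (6.0·20.6 − 3.0·29.3) / (6.0 − 3.0) = 35.70 / 3.0 = 11.900 °C ≈ 11.9 °C.

11.9 °C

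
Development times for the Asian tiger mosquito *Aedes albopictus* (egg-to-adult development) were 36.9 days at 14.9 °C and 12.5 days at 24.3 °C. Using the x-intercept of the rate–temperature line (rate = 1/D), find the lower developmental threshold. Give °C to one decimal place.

10.1 °C

Linear rate model ⇒ the product D·(T − T_b) is constant across temperatures.
36.9·(14.9 − T_b) = 12.5·(24.3 − T_b)
T_b = (36.9·14.9 − 12.5·24.3) / (36.9 − 12.5) = 246.06 / 24.4 = 10.084 °C ≈ 10.1 °C.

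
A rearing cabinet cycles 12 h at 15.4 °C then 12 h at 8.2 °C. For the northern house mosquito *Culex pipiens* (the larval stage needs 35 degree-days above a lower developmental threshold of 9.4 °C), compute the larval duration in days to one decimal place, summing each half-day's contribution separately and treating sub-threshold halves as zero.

Day half: max(0, 15.4 − 9.4) × 0.5 = 6.0 × 0.5 = 3.00 DD.
Night half: max(0, 8.2 − 9.4) × 0.5 = 0.0 × 0.5 = 0.00 DD.
Per 24 h: 3.00 DD/day.
Duration = 35 / 3.00 = 11.667 ≈ 11.7 days.

11.7 days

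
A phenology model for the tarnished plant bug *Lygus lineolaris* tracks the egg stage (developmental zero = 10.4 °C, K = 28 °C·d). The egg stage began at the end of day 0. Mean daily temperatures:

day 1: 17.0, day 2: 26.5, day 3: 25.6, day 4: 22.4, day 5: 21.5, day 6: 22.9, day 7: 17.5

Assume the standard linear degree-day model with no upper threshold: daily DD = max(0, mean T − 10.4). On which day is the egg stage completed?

Daily DD above 10.4 °C: 6.6, 16.1, 15.2, 12.0, 11.1, 12.5, 7.1.
Cumulative: 6.6, 22.7, 37.9, 49.9, 61.0, 73.5, 80.6.
The total first reaches 28 DD on day 3.

day 3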